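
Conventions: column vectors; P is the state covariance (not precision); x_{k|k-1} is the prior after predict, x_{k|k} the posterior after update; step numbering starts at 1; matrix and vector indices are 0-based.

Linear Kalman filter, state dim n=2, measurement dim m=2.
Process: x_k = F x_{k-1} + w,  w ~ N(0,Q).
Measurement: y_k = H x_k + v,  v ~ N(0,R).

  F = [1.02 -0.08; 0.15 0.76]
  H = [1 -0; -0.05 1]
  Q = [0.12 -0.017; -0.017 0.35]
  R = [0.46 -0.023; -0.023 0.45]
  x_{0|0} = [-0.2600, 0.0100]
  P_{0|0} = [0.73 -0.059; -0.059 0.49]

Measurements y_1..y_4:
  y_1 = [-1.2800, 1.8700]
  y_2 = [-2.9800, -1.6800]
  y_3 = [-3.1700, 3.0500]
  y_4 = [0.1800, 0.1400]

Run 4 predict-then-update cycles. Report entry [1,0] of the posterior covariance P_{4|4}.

P_post[1,0] = 0.0001

step 1: x^-=[-0.2660, -0.0314]  P^-=[0.8923 0.0199; 0.0199 0.6360]  S=[1.3523 -0.0477; -0.0477 1.0862]  K=[0.6600 0.0062; 0.0354 0.5861]  nu=[-1.0140, 1.8881]  x^+=[-0.9235, 1.0394]  P^+=[0.3035 0.0028; 0.0028 0.2631]
step 2: x^-=[-1.0251, 0.6514]  P^-=[0.4370 0.0156; 0.0156 0.5094]  S=[0.8970 -0.0293; -0.0293 0.9590]  K=[0.4874 0.0083; 0.0347 0.5315]  nu=[-1.9549, -2.3827]  x^+=[-1.9979, -0.6828]  P^+=[0.2240 0.0037; 0.0037 0.2386]
step 3: x^-=[-1.9832, -0.8186]  P^-=[0.3540 0.0056; 0.0056 0.4937]  S=[0.8140 -0.0351; -0.0351 0.9440]  K=[0.4350 0.0034; 0.0295 0.5238]  nu=[-1.1868, 3.7694]  x^+=[-2.4868, 1.1207]  P^+=[0.2000 0.0015; 0.0015 0.2351]
step 4: x^-=[-2.6262, 0.4787]  P^-=[0.3294 0.0005; 0.0005 0.4906]  S=[0.7894 -0.0390; -0.0390 0.9414]  K=[0.4173 0.0003; 0.0264 0.5222]  nu=[2.8062, -0.4700]  x^+=[-1.4554, 0.3073]  P^+=[0.1919 0.0001; 0.0001 0.2344]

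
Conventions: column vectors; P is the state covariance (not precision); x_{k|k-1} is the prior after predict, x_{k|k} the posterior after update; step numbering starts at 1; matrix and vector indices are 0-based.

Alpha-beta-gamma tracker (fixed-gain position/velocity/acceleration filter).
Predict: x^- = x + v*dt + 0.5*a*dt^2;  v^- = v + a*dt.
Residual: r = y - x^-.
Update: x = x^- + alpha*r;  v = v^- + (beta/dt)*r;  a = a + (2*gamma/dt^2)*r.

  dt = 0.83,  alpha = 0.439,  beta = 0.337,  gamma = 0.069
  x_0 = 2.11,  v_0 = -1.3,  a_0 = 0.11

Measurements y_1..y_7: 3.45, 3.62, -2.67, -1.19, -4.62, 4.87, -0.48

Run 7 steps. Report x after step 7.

step 1: x_pred=1.0689  r=2.3811  x^+=2.1142  v^+=-0.2419  a^+=0.5870
step 2: x_pred=2.1156  r=1.5044  x^+=2.7760  v^+=0.8561  a^+=0.8883
step 3: x_pred=3.7926  r=-6.4626  x^+=0.9555  v^+=-1.0305  a^+=-0.4062
step 4: x_pred=-0.0398  r=-1.1502  x^+=-0.5447  v^+=-1.8347  a^+=-0.6367
step 5: x_pred=-2.2868  r=-2.3332  x^+=-3.3111  v^+=-3.3105  a^+=-1.1040
step 6: x_pred=-6.4391  r=11.3091  x^+=-1.4744  v^+=0.3649  a^+=1.1614
step 7: x_pred=-0.7715  r=0.2915  x^+=-0.6435  v^+=1.4472  a^+=1.2198

x_post = -0.6435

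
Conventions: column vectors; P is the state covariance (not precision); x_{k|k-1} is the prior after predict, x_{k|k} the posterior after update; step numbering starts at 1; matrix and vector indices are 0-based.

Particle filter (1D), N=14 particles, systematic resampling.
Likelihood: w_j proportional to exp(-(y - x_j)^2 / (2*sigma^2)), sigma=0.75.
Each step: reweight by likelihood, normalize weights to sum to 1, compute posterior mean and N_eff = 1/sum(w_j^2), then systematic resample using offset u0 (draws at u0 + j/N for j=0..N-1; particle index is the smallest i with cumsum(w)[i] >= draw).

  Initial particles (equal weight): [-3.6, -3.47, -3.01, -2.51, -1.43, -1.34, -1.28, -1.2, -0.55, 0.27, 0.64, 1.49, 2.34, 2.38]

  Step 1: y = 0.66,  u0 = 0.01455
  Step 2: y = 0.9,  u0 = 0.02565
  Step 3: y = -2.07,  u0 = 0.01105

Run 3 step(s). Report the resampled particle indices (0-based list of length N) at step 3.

step 1: w=[0.0000, 0.0000, 0.0000, 0.0000, 0.0069, 0.0096, 0.0119, 0.0155, 0.0916, 0.2940, 0.3364, 0.1824, 0.0274, 0.0243]  mean=0.5812  Neff=4.1135  idx=[5, 8, 9, 9, 9, 9, 10, 10, 10, 10, 10, 11, 11, 11]
step 2: w=[0.0012, 0.0156, 0.0711, 0.0711, 0.0711, 0.0711, 0.0952, 0.0952, 0.0952, 0.0952, 0.0952, 0.0742, 0.0742, 0.0742]  mean=0.7032  Neff=12.1445  idx=[2, 3, 4, 5, 6, 6, 7, 8, 9, 9, 10, 11, 12, 13]
step 3: w=[0.1874, 0.1874, 0.1874, 0.1874, 0.0356, 0.0356, 0.0356, 0.0356, 0.0356, 0.0356, 0.0356, 0.0003, 0.0003, 0.0003]  mean=0.3634  Neff=6.6923  idx=[0, 0, 0, 1, 1, 1, 2, 2, 3, 3, 3, 5, 7, 9]

resampled_idx = [0, 0, 0, 1, 1, 1, 2, 2, 3, 3, 3, 5, 7, 9]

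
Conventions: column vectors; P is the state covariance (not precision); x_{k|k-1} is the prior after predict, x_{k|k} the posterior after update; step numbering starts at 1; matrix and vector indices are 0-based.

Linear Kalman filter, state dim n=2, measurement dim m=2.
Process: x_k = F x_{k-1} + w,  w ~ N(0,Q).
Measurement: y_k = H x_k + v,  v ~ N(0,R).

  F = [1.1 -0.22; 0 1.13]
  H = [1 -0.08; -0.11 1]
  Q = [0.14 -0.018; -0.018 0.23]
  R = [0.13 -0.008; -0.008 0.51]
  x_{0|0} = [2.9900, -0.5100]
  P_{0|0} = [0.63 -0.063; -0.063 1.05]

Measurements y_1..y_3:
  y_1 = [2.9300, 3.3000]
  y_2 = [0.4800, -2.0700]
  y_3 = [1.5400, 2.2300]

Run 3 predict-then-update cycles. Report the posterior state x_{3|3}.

step 1: x^-=[3.4012, -0.5763]  P^-=[0.9836 -0.3573; -0.3573 1.5707]  S=[1.1808 -0.6023; -0.6023 2.1713]  K=[0.8711 0.0272; -0.0359 0.7316]  nu=[-0.5173, 4.2504]  x^+=[3.0664, 2.5518]  P^+=[0.1146 0.0195; 0.0195 0.3755]
step 2: x^-=[2.8116, 2.8835]  P^-=[0.2874 -0.0871; -0.0871 0.7095]  S=[0.4358 -0.1842; -0.1842 1.2422]  K=[0.6774 0.0049; -0.0911 0.5654]  nu=[-2.1009, -4.6442]  x^+=[1.3656, 0.4489]  P^+=[0.0886 0.0068; 0.0068 0.2898]
step 3: x^-=[1.4034, 0.5073]  P^-=[0.2579 -0.0816; -0.0816 0.6001]  S=[0.4048 -0.1667; -0.1667 1.1312]  K=[0.6528 -0.0010; -0.1048 0.5230]  nu=[0.1771, 1.8771]  x^+=[1.5172, 1.4705]  P^+=[0.0852 0.0036; 0.0036 0.2680]

x_post = [1.5172, 1.4705]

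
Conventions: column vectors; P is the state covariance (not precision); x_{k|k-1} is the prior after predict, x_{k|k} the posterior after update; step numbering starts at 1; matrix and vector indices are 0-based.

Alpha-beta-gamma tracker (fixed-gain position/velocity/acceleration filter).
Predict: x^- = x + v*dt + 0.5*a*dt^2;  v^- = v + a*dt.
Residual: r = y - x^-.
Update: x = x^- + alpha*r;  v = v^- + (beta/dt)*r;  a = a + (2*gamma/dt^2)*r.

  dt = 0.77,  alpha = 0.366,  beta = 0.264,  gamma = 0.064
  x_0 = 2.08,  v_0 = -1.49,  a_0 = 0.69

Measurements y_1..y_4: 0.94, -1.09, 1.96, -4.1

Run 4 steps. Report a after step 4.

step 1: x_pred=1.1373  r=-0.1973  x^+=1.0651  v^+=-1.0263  a^+=0.6474
step 2: x_pred=0.4667  r=-1.5567  x^+=-0.1030  v^+=-1.0615  a^+=0.3113
step 3: x_pred=-0.8281  r=2.7881  x^+=0.1923  v^+=0.1341  a^+=0.9133
step 4: x_pred=0.5663  r=-4.6663  x^+=-1.1415  v^+=-0.7625  a^+=-0.0941

a_post = -0.0941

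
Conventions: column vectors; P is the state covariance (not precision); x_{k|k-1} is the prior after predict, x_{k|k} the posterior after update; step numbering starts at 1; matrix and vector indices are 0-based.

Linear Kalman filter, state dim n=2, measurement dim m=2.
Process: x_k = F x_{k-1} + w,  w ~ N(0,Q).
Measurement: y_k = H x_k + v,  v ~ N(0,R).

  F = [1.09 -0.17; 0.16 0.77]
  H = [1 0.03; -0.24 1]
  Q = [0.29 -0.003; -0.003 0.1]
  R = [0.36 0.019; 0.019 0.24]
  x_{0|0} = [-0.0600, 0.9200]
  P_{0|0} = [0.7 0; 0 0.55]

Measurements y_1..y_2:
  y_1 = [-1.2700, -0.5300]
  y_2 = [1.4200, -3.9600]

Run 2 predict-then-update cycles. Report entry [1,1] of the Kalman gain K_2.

K[1,1] = 0.4498

step 1: x^-=[-0.2218, 0.6988]  P^-=[1.1376 0.0471; 0.0471 0.4440]  S=[1.5008 -0.1939; -0.1939 0.7269]  K=[0.7444 -0.1122; 0.1214 0.6276]  nu=[-1.0692, -1.2820]  x^+=[-0.8739, -0.2356]  P^+=[0.2643 0.0507; 0.0507 0.1651]
step 2: x^-=[-0.9125, -0.3212]  P^-=[0.5901 0.0626; 0.0626 0.2171]  S=[0.9540 -0.0539; -0.0539 0.4611]  K=[0.6149 -0.0994; 0.0979 0.4498]  nu=[2.3421, -3.8578]  x^+=[0.9110, -1.8271]  P^+=[0.2183 0.0402; 0.0402 0.1195]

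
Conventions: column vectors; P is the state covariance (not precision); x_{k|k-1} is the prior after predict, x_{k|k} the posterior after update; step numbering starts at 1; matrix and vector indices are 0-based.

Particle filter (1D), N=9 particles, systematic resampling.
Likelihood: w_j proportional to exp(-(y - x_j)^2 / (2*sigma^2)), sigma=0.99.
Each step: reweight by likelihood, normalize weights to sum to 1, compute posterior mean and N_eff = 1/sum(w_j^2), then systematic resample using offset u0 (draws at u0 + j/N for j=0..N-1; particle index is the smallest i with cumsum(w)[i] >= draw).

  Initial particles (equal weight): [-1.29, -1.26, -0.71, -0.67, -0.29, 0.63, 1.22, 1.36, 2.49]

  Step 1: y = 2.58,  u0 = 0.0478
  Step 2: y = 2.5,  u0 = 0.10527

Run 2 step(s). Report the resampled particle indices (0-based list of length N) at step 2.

step 1: w=[0.0002, 0.0003, 0.0020, 0.0023, 0.0074, 0.0711, 0.1926, 0.2315, 0.4927]  mean=1.8156  Neff=2.9540  idx=[5, 6, 6, 7, 7, 8, 8, 8, 8]
step 2: w=[0.0277, 0.0715, 0.0715, 0.0850, 0.0850, 0.1649, 0.1649, 0.1649, 0.1649]  mean=2.0649  Neff=7.4551  idx=[2, 3, 4, 5, 6, 6, 7, 8, 8]

resampled_idx = [2, 3, 4, 5, 6, 6, 7, 8, 8]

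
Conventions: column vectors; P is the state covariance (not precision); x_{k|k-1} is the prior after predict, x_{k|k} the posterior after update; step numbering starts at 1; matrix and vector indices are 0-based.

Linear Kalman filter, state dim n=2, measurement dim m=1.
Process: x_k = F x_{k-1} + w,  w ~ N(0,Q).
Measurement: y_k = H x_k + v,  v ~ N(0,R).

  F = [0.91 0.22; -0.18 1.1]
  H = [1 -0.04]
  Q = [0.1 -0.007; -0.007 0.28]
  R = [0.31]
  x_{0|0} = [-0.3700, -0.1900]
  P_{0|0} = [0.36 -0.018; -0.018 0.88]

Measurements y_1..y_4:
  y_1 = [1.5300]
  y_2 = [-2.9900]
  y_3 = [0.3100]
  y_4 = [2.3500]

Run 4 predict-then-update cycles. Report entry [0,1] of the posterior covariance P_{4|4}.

P_post[0,1] = 0.3458

step 1: x^-=[-0.3785, -0.1424]  P^-=[0.4335 0.1297; 0.1297 1.3636]  S=[0.7353]  K=[0.5825; 0.1022]  nu=[1.9028]  x^+=[0.7299, 0.0521]  P^+=[0.1840 0.0859; 0.0859 1.3559]
step 2: x^-=[0.6756, -0.0741]  P^-=[0.3524 0.3736; 0.3736 1.8926]  S=[0.6355]  K=[0.5310; 0.4687]  nu=[-3.6686]  x^+=[-1.2723, -1.7936]  P^+=[0.1732 0.2154; 0.2154 1.7530]
step 3: x^-=[-1.5524, -1.7440]  P^-=[0.4145 0.5959; 0.5959 2.3214]  S=[0.6806]  K=[0.5741; 0.7392]  nu=[1.7926]  x^+=[-0.5233, -0.4188]  P^+=[0.1902 0.3071; 0.3071 1.9495]
step 4: x^-=[-0.5683, -0.3665]  P^-=[0.4749 0.7289; 0.7289 2.5234]  S=[0.7306]  K=[0.6101; 0.8595]  nu=[2.9037]  x^+=[1.2031, 2.1292]  P^+=[0.2030 0.3458; 0.3458 1.9837]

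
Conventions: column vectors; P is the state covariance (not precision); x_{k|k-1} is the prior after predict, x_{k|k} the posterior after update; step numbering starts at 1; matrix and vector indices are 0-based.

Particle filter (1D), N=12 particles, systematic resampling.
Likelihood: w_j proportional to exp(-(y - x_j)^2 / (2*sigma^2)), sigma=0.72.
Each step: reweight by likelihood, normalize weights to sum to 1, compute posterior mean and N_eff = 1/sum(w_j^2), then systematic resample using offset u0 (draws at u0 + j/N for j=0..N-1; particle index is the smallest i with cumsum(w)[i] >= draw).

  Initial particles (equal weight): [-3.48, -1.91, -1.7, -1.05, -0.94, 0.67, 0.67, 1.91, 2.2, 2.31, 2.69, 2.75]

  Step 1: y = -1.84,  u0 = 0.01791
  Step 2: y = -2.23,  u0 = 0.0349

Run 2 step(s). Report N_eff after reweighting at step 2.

N_eff = 9.4566

step 1: w=[0.0244, 0.3251, 0.3205, 0.1789, 0.1495, 0.0008, 0.0008, 0.0000, 0.0000, 0.0000, 0.0000, 0.0000]  mean=-1.5782  Neff=3.7965  idx=[0, 1, 1, 1, 2, 2, 2, 2, 3, 3, 4, 4]
step 2: w=[0.0320, 0.1310, 0.1310, 0.1310, 0.1103, 0.1103, 0.1103, 0.1103, 0.0378, 0.0378, 0.0291, 0.0291]  mean=-1.7463  Neff=9.4566  idx=[1, 1, 2, 2, 3, 4, 4, 5, 6, 7, 8, 10]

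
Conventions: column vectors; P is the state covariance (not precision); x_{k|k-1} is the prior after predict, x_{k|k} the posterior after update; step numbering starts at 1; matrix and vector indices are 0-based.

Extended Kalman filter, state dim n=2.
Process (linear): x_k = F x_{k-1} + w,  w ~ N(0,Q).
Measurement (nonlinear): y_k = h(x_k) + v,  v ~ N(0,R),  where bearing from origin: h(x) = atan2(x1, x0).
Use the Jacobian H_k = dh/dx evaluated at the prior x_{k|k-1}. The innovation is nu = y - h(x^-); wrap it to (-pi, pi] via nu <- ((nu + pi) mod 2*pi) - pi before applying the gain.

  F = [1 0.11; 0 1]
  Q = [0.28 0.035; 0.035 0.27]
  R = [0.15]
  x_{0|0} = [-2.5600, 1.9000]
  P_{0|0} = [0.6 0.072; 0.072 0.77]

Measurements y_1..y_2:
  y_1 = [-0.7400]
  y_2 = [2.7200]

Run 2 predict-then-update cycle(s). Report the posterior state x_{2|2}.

x_post = [-5.3123, -0.8397]

step 1: x^-=[-2.3510, 1.9000]  P^-=[0.9052 0.1917; 0.1917 1.0400]  H_jac=[-0.2079 -0.2573]  S=[0.2785]  K=[-0.8529; -1.1040]  nu=[3.0813]  x^+=[-4.9791, -1.5016]  P^+=[0.7025 -0.0705; -0.0705 0.7006]
step 2: x^-=[-5.1443, -1.5016]  P^-=[0.9755 0.0415; 0.0415 0.9706]  H_jac=[0.0523 -0.1791]  S=[0.1830]  K=[0.2380; -0.9380]  nu=[-0.7056]  x^+=[-5.3123, -0.8397]  P^+=[0.9651 0.0824; 0.0824 0.8095]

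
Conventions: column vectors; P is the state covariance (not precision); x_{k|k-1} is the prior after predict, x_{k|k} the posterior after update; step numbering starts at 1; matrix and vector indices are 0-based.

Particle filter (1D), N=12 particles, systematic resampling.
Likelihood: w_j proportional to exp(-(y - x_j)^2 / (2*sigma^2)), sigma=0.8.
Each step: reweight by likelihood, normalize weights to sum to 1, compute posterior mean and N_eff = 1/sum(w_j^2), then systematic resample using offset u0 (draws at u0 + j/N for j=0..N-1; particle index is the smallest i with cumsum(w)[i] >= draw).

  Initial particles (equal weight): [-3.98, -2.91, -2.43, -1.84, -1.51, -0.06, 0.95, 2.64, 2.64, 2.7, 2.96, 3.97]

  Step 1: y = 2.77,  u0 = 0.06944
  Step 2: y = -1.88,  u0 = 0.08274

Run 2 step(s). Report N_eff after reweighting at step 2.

N_eff = 8.3289

step 1: w=[0.0000, 0.0000, 0.0000, 0.0000, 0.0000, 0.0004, 0.0173, 0.2272, 0.2272, 0.2293, 0.2238, 0.0747]  mean=2.7943  Neff=4.7215  idx=[7, 7, 7, 8, 8, 9, 9, 9, 10, 10, 10, 11]
step 2: w=[0.1380, 0.1380, 0.1380, 0.1380, 0.1380, 0.0901, 0.0901, 0.0901, 0.0133, 0.0133, 0.0133, 0.0000]  mean=2.6690  Neff=8.3289  idx=[0, 1, 1, 2, 3, 3, 4, 4, 5, 6, 7, 10]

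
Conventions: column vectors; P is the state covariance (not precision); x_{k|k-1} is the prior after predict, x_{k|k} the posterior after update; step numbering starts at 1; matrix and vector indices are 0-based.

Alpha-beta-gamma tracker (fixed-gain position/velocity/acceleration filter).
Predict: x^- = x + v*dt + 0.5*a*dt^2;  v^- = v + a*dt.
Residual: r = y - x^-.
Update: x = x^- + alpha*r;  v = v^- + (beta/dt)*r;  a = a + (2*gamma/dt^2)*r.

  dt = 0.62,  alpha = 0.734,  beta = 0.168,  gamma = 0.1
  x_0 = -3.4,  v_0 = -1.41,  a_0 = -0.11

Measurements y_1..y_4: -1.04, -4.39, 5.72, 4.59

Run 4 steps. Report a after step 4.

a_post = 4.6966

step 1: x_pred=-4.2953  r=3.2553  x^+=-1.9059  v^+=-0.5961  a^+=1.5837
step 2: x_pred=-1.9711  r=-2.4189  x^+=-3.7466  v^+=-0.2696  a^+=0.3252
step 3: x_pred=-3.8512  r=9.5712  x^+=3.1740  v^+=2.5255  a^+=5.3050
step 4: x_pred=5.7595  r=-1.1695  x^+=4.9011  v^+=5.4977  a^+=4.6966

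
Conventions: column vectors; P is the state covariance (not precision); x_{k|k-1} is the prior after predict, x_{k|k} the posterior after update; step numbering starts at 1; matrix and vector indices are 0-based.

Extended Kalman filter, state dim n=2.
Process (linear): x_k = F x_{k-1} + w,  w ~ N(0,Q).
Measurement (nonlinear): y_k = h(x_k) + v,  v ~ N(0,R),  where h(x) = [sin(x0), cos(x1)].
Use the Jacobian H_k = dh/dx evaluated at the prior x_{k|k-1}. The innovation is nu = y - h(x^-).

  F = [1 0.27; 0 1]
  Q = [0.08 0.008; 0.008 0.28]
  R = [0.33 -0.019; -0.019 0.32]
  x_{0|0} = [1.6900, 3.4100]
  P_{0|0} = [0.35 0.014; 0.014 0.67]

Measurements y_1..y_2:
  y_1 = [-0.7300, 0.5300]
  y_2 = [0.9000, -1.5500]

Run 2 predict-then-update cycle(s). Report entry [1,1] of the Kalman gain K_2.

step 1: x^-=[2.6107, 3.4100]  P^-=[0.4864 0.2029; 0.2029 0.9500]  H_jac=[-0.8624 0.0000; 0.0000 0.2652]  S=[0.6917 -0.0654; -0.0654 0.3868]  K=[-0.6029 0.0372; -0.1945 0.6184]  nu=[-1.2363, 1.4942]  x^+=[3.4116, 4.5745]  P^+=[0.2315 0.0880; 0.0880 0.7602]
step 2: x^-=[4.6467, 4.5745]  P^-=[0.4145 0.3013; 0.3013 1.0402]  H_jac=[-0.0656 0.0000; 0.0000 0.9905]  S=[0.3318 -0.0386; -0.0386 1.3405]  K=[-0.0563 0.2210; 0.0299 0.7694]  nu=[1.8978, -1.4125]  x^+=[4.2277, 3.5443]  P^+=[0.3470 0.0725; 0.0725 0.2480]

K[1,1] = 0.7694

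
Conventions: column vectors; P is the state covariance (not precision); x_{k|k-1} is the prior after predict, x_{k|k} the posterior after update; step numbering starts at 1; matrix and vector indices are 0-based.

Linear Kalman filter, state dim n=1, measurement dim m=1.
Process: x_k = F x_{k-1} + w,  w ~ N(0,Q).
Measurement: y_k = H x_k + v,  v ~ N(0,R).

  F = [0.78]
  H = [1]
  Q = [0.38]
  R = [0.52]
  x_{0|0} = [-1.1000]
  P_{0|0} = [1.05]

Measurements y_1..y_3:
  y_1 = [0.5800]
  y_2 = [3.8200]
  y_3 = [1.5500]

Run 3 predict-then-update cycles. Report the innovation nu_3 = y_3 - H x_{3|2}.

step 1: x^-=[-0.8580]  P^-=[1.0188]  S=[1.5388]  K=[0.6621]  nu=[1.4380]  x^+=[0.0941]  P^+=[0.3443]
step 2: x^-=[0.0734]  P^-=[0.5895]  S=[1.1095]  K=[0.5313]  nu=[3.7466]  x^+=[2.0640]  P^+=[0.2763]
step 3: x^-=[1.6099]  P^-=[0.5481]  S=[1.0681]  K=[0.5131]  nu=[-0.0599]  x^+=[1.5792]  P^+=[0.2668]

innov = [-0.0599]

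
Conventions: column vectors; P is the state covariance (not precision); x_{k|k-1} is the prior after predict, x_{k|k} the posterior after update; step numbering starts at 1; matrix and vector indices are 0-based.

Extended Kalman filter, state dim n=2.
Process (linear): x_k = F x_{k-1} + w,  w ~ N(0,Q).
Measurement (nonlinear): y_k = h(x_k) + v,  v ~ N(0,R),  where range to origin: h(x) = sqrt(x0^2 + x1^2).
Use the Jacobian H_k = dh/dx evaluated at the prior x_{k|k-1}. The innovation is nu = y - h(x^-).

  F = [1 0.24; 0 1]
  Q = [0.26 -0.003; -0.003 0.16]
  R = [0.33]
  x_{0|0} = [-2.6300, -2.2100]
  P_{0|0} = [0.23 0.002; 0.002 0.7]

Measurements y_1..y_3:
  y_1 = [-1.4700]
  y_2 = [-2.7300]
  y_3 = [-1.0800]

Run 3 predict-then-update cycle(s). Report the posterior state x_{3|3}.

step 1: x^-=[-3.1604, -2.2100]  P^-=[0.5313 0.1670; 0.1670 0.8600]  H_jac=[-0.8195 -0.5731]  S=[1.1261]  K=[-0.4716; -0.5592]  nu=[-5.3265]  x^+=[-0.6483, 0.7685]  P^+=[0.2808 -0.1300; -0.1300 0.5079]
step 2: x^-=[-0.4639, 0.7685]  P^-=[0.5077 -0.0111; -0.0111 0.6679]  H_jac=[-0.5168 0.8561]  S=[0.9649]  K=[-0.2817; 0.5985]  nu=[-3.6276]  x^+=[0.5581, -1.4027]  P^+=[0.4311 0.1516; 0.1516 0.3222]
step 3: x^-=[0.2215, -1.4027]  P^-=[0.7824 0.2260; 0.2260 0.4822]  H_jac=[0.1560 -0.9878]  S=[0.7499]  K=[-0.1349; -0.5882]  nu=[-2.5001]  x^+=[0.5587, 0.0678]  P^+=[0.7688 0.1665; 0.1665 0.2228]

x_post = [0.5587, 0.0678]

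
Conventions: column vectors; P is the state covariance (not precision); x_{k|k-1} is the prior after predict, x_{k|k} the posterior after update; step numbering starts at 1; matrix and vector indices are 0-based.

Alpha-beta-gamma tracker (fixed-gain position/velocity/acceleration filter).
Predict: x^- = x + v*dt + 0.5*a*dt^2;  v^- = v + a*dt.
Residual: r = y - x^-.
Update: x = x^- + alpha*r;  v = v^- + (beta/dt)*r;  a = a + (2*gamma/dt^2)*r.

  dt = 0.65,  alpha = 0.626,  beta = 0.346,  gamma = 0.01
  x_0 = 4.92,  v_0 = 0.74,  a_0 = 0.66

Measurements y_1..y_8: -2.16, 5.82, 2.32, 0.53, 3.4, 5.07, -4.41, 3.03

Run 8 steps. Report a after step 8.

a_post = 0.3789

step 1: x_pred=5.5404  r=-7.7004  x^+=0.7200  v^+=-2.9300  a^+=0.2955
step 2: x_pred=-1.1221  r=6.9421  x^+=3.2236  v^+=0.9574  a^+=0.6241
step 3: x_pred=3.9778  r=-1.6578  x^+=2.9400  v^+=0.4806  a^+=0.5456
step 4: x_pred=3.3677  r=-2.8377  x^+=1.5913  v^+=-0.6752  a^+=0.4113
step 5: x_pred=1.2393  r=2.1607  x^+=2.5919  v^+=0.7423  a^+=0.5136
step 6: x_pred=3.1829  r=1.8871  x^+=4.3642  v^+=2.0806  a^+=0.6029
step 7: x_pred=5.8440  r=-10.2540  x^+=-0.5750  v^+=-2.9857  a^+=0.1175
step 8: x_pred=-2.4909  r=5.5209  x^+=0.9652  v^+=0.0295  a^+=0.3789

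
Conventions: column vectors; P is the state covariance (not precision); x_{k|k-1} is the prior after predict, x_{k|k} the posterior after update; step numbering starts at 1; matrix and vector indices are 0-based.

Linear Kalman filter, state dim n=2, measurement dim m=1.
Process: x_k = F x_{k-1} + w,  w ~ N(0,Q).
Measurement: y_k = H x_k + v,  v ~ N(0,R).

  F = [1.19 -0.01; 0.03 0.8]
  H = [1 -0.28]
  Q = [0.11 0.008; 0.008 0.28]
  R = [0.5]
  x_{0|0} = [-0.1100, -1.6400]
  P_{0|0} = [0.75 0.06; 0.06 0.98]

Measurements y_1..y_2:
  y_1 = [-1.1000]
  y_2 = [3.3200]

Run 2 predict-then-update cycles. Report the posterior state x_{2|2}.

step 1: x^-=[-0.1145, -1.3153]  P^-=[1.1707 0.0840; 0.0840 0.9108]  S=[1.6951]  K=[0.6768; -0.1009]  nu=[-1.3538]  x^+=[-1.0307, -1.1788]  P^+=[0.3943 0.1998; 0.1998 0.8935]
step 2: x^-=[-1.2148, -0.9739]  P^-=[0.6637 0.2050; 0.2050 0.8618]  S=[1.1165]  K=[0.5431; -0.0325]  nu=[4.2621]  x^+=[1.0998, -1.1124]  P^+=[0.3345 0.2247; 0.2247 0.8606]

x_post = [1.0998, -1.1124]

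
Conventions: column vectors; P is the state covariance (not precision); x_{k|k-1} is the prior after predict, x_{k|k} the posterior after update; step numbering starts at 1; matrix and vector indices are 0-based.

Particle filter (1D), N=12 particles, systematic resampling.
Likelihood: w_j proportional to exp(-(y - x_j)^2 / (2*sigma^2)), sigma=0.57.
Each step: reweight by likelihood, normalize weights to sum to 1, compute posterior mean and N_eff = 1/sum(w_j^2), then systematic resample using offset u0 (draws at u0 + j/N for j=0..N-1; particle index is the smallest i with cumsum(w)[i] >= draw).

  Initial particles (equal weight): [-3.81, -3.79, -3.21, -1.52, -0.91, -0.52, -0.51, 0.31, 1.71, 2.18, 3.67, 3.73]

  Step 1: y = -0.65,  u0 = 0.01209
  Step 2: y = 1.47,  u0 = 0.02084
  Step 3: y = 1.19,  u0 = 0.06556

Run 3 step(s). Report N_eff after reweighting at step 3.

N_eff = 11.0719

step 1: w=[0.0000, 0.0000, 0.0000, 0.0918, 0.2650, 0.2866, 0.2854, 0.0712, 0.0001, 0.0000, 0.0000, 0.0000]  mean=-0.6531  Neff=4.0439  idx=[3, 4, 4, 4, 4, 5, 5, 5, 6, 6, 6, 7]
step 2: w=[0.0000, 0.0012, 0.0012, 0.0012, 0.0012, 0.0160, 0.0160, 0.0160, 0.0170, 0.0170, 0.0170, 0.8961]  mean=0.2225  Neff=1.2427  idx=[6, 11, 11, 11, 11, 11, 11, 11, 11, 11, 11, 11]
step 3: w=[0.0033, 0.0906, 0.0906, 0.0906, 0.0906, 0.0906, 0.0906, 0.0906, 0.0906, 0.0906, 0.0906, 0.0906]  mean=0.3072  Neff=11.0719  idx=[1, 2, 3, 4, 5, 6, 7, 8, 9, 9, 10, 11]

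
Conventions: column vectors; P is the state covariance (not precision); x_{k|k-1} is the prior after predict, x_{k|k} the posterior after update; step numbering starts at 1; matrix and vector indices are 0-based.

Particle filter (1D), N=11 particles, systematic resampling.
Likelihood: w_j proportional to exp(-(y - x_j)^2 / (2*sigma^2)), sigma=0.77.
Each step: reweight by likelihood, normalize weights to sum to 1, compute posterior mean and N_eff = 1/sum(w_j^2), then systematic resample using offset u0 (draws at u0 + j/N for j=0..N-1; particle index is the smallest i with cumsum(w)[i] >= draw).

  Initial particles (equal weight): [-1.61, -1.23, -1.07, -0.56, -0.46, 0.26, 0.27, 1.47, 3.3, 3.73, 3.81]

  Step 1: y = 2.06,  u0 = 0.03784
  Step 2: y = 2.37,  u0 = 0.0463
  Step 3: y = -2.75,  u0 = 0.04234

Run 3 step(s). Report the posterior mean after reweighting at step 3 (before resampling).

step 1: w=[0.0000, 0.0001, 0.0002, 0.0023, 0.0036, 0.0489, 0.0504, 0.5606, 0.2056, 0.0716, 0.0568]  mean=2.0089  Neff=2.7042  idx=[5, 7, 7, 7, 7, 7, 7, 8, 8, 8, 10]
step 2: w=[0.0050, 0.1080, 0.1080, 0.1080, 0.1080, 0.1080, 0.1080, 0.1032, 0.1032, 0.1032, 0.0372]  mean=2.1174  Neff=9.6728  idx=[1, 2, 3, 3, 4, 5, 6, 7, 8, 9, 9]
step 3: w=[0.1429, 0.1429, 0.1429, 0.1429, 0.1429, 0.1429, 0.1429, 0.0000, 0.0000, 0.0000, 0.0000]  mean=1.4700  Neff=7.0000  idx=[0, 0, 1, 2, 2, 3, 4, 4, 5, 6, 6]

post_mean = 1.4700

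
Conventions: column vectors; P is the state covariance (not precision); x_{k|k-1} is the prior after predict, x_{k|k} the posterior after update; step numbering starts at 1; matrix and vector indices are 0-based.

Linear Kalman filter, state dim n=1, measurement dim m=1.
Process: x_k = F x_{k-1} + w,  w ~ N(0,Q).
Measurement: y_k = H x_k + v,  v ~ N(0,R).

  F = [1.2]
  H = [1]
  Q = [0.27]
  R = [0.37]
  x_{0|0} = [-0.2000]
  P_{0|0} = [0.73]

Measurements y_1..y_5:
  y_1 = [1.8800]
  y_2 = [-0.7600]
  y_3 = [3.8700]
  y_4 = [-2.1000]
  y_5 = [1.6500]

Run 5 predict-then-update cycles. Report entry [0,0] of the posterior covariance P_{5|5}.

P_post[0,0] = 0.2289

step 1: x^-=[-0.2400]  P^-=[1.3212]  S=[1.6912]  K=[0.7812]  nu=[2.1200]  x^+=[1.4162]  P^+=[0.2891]
step 2: x^-=[1.6994]  P^-=[0.6862]  S=[1.0562]  K=[0.6497]  nu=[-2.4594]  x^+=[0.1015]  P^+=[0.2404]
step 3: x^-=[0.1218]  P^-=[0.6162]  S=[0.9862]  K=[0.6248]  nu=[3.7482]  x^+=[2.4637]  P^+=[0.2312]
step 4: x^-=[2.9565]  P^-=[0.6029]  S=[0.9729]  K=[0.6197]  nu=[-5.0565]  x^+=[-0.1770]  P^+=[0.2293]
step 5: x^-=[-0.2124]  P^-=[0.6002]  S=[0.9702]  K=[0.6186]  nu=[1.8624]  x^+=[0.9397]  P^+=[0.2289]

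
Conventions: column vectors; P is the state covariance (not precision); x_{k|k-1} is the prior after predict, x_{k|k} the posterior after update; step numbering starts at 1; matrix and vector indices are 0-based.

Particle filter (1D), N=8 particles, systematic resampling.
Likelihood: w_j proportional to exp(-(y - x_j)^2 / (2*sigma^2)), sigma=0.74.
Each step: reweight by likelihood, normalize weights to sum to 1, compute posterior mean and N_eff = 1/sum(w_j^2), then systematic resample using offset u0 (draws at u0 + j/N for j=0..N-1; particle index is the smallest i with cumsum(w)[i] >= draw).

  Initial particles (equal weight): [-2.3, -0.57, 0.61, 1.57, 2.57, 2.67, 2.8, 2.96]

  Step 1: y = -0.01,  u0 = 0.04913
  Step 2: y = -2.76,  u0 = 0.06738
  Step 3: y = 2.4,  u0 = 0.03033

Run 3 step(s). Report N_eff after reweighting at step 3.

step 1: w=[0.0053, 0.4782, 0.4483, 0.0652, 0.0015, 0.0009, 0.0005, 0.0002]  mean=0.0991  Neff=2.3046  idx=[1, 1, 1, 1, 2, 2, 2, 2]
step 2: w=[0.2494, 0.2494, 0.2494, 0.2494, 0.0006, 0.0006, 0.0006, 0.0006]  mean=-0.5671  Neff=4.0200  idx=[0, 0, 1, 1, 2, 2, 3, 3]
step 3: w=[0.1250, 0.1250, 0.1250, 0.1250, 0.1250, 0.1250, 0.1250, 0.1250]  mean=-0.5700  Neff=8.0000  idx=[0, 1, 2, 3, 4, 5, 6, 7]

N_eff = 8.0000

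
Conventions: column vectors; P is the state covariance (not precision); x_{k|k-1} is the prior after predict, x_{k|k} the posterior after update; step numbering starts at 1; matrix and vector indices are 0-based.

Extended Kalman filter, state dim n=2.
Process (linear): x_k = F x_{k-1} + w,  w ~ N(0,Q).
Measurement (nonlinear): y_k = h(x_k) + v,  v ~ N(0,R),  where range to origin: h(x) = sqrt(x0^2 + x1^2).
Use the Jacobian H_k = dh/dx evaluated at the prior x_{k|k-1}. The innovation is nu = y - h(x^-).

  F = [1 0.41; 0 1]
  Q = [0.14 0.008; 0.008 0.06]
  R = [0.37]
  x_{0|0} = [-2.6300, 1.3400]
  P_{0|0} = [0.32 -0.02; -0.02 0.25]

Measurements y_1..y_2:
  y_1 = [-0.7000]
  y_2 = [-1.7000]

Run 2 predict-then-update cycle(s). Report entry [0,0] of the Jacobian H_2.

H_jac[0,0] = -0.1233

step 1: x^-=[-2.0806, 1.3400]  P^-=[0.4856 0.0905; 0.0905 0.3100]  H_jac=[-0.8407 0.5415]  S=[0.7217]  K=[-0.4978; 0.1271]  nu=[-3.1748]  x^+=[-0.5002, 0.9363]  P^+=[0.3068 0.1362; 0.1362 0.2983]
step 2: x^-=[-0.1163, 0.9363]  P^-=[0.6086 0.2665; 0.2665 0.3583]  H_jac=[-0.1233 0.9924]  S=[0.6669]  K=[0.2840; 0.4839]  nu=[-2.6435]  x^+=[-0.8672, -0.3429]  P^+=[0.5548 0.1748; 0.1748 0.2022]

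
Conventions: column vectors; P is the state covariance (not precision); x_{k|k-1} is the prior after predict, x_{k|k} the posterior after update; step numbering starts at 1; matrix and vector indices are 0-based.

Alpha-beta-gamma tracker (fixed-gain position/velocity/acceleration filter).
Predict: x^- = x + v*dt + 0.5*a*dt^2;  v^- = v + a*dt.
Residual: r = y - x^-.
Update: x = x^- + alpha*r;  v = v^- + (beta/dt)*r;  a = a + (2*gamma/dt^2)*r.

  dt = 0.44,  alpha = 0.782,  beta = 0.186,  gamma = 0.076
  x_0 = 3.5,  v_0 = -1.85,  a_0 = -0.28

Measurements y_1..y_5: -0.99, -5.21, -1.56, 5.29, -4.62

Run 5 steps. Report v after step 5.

v_post = -1.4681

step 1: x_pred=2.6589  r=-3.6489  x^+=-0.1945  v^+=-3.5157  a^+=-3.1448
step 2: x_pred=-2.0459  r=-3.1641  x^+=-4.5202  v^+=-6.2370  a^+=-5.6291
step 3: x_pred=-7.8094  r=6.2494  x^+=-2.9224  v^+=-6.0720  a^+=-0.7225
step 4: x_pred=-5.6640  r=10.9540  x^+=2.9020  v^+=-1.7594  a^+=7.8777
step 5: x_pred=2.8905  r=-7.5105  x^+=-2.9827  v^+=-1.4681  a^+=1.9810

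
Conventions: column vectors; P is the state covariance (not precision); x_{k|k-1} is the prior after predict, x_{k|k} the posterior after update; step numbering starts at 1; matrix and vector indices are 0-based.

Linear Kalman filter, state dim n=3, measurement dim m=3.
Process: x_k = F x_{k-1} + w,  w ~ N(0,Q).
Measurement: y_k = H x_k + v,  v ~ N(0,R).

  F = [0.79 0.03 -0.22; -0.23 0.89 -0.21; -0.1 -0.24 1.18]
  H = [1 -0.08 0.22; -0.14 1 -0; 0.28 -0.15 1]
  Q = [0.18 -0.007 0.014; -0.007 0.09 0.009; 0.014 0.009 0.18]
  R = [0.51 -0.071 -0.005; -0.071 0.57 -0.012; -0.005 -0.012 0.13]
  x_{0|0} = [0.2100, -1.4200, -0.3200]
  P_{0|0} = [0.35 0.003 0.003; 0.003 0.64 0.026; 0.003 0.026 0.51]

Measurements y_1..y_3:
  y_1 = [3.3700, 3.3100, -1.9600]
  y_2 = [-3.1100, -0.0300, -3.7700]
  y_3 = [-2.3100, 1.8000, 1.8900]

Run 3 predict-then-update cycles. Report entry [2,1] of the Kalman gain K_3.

step 1: x^-=[0.1937, -1.2449, -0.0578]  P^-=[0.4225 -0.0335 -0.1461; -0.0335 0.6273 -0.2183; -0.1461 -0.2183 0.9152]  S=[0.9295 -0.2577 0.1975; -0.2577 1.2149 -0.3305; 0.1975 -0.3305 1.0789]  K=[0.4421 -0.0111 -0.1055; 0.0252 0.4834 -0.1547; -0.0922 0.0556 0.8746]  nu=[3.0894, 4.5820, -2.1432]  x^+=[1.7345, 1.3798, -1.9624]  P^+=[0.2453 -0.0021 -0.0848; -0.0021 0.2753 0.0159; -0.0848 0.0159 0.1396]
step 2: x^-=[1.8434, 1.2412, -2.8202]  P^-=[0.3692 -0.0327 -0.1227; -0.0327 0.3140 -0.0400; -0.1227 -0.0400 0.4036]  S=[0.8534 -0.1859 0.0709; -0.1859 0.9004 -0.1062; 0.0709 -0.1062 0.5157]  K=[0.4070 -0.0201 -0.0880; 0.0060 0.3412 -0.1172; -0.0884 0.0448 0.7491]  nu=[-4.2336, -1.0131, -1.2797]  x^+=[0.2531, 1.0200, -3.4500]  P^+=[0.2259 -0.0077 -0.0776; -0.0077 0.1944 0.0119; -0.0776 0.0119 0.1208]
step 3: x^-=[0.9896, 1.5741, -4.3411]  P^-=[0.3535 -0.0361 -0.1082; -0.0361 0.2524 -0.0244; -0.1082 -0.0244 0.3729]  S=[0.8422 -0.1792 0.0732; -0.1792 0.8395 -0.0839; 0.0732 -0.0839 0.4860]  K=[0.3959 -0.0246 -0.0716; -0.0016 0.2966 -0.0975; -0.0829 0.0444 0.7325]  nu=[-2.2186, 0.3644, 6.1901]  x^+=[-0.3411, 1.0821, 0.3935]  P^+=[0.2194 -0.0105 -0.0740; -0.0105 0.1689 0.0121; -0.0740 0.0121 0.1176]

K[2,1] = 0.0444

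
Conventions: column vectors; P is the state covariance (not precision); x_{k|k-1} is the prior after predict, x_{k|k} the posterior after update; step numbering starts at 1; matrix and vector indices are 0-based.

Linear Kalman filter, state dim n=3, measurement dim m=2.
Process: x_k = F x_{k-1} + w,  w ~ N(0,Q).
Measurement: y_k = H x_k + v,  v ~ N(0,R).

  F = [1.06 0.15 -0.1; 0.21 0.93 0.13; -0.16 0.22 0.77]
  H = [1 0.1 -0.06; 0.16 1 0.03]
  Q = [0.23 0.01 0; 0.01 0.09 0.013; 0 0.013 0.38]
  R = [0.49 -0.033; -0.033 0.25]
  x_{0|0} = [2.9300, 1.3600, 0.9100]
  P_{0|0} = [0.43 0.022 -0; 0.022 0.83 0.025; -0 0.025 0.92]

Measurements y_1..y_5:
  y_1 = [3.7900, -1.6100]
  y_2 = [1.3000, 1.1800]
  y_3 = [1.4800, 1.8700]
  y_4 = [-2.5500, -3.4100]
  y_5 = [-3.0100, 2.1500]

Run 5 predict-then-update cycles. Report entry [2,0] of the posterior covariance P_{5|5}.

step 1: x^-=[3.2188, 1.9984, 0.5311]  P^-=[0.7473 0.2301 -0.1094; 0.2301 0.8570 0.2768; -0.1094 0.2768 0.9836]  S=[1.3052 0.3863; 0.3863 1.2162]  K=[0.5639 0.1057; 0.0107 0.7384; -0.1966 0.2999]  nu=[0.4032, -4.1393]  x^+=[3.0086, -1.0536, -0.7896]  P^+=[0.2726 -0.0340 -0.0606; -0.0340 0.1877 0.0651; -0.0606 0.0651 0.8693]
step 2: x^-=[3.1101, -0.4506, -1.3212]  P^-=[0.5493 0.0391 -0.1584; 0.0391 0.2782 0.1727; -0.1584 0.1727 0.9508]  S=[1.0703 0.1077; 0.1077 0.5645]  K=[0.5138 0.1186; 0.0013 0.5129; -0.2208 0.3536]  nu=[-1.8443, 1.1727]  x^+=[2.3015, 0.1484, -0.4993]  P^+=[0.2456 -0.0243 -0.0774; -0.0243 0.1296 0.0827; -0.0774 0.0827 0.8449]
step 3: x^-=[2.5118, 0.5565, -0.7200]  P^-=[0.5236 0.0319 -0.1642; 0.0319 0.2335 0.1690; -0.1642 0.1690 0.9423]  S=[1.0434 0.0919; 0.0919 0.5165]  K=[0.5033 0.1249; 0.0017 0.4714; -0.2281 0.3717]  nu=[-1.1306, 0.9333]  x^+=[2.0593, 0.9944, -0.1153]  P^+=[0.2396 -0.0212 -0.0830; -0.0212 0.1185 0.0888; -0.0830 0.0888 0.8322]
step 4: x^-=[2.3436, 1.3423, -0.1995]  P^-=[0.5184 0.0312 -0.1660; 0.0312 0.2258 0.1691; -0.1660 0.1691 0.9373]  S=[1.0382 0.0896; 0.0896 0.5085]  K=[0.5010 0.1265; 0.0021 0.4635; -0.2302 0.3762]  nu=[-5.0398, -5.1213]  x^+=[-0.8296, -1.0420, -0.9656]  P^+=[0.2383 -0.0205 -0.0847; -0.0205 0.1164 0.0904; -0.0847 0.0904 0.8258]
step 5: x^-=[-0.9392, -1.2688, -0.8400]  P^-=[0.5174 0.0312 -0.1665; 0.0312 0.2244 0.1690; -0.1665 0.1690 0.9343]  S=[1.0372 0.0892; 0.0892 0.5070]  K=[0.5006 0.1269; 0.0022 0.4620; -0.2307 0.3766]  nu=[-1.9944, 3.5943]  x^+=[-1.4815, 0.3874, 0.9737]  P^+=[0.2380 -0.0203 -0.0852; -0.0203 0.1160 0.0907; -0.0852 0.0907 0.8227]

P_post[2,0] = -0.0852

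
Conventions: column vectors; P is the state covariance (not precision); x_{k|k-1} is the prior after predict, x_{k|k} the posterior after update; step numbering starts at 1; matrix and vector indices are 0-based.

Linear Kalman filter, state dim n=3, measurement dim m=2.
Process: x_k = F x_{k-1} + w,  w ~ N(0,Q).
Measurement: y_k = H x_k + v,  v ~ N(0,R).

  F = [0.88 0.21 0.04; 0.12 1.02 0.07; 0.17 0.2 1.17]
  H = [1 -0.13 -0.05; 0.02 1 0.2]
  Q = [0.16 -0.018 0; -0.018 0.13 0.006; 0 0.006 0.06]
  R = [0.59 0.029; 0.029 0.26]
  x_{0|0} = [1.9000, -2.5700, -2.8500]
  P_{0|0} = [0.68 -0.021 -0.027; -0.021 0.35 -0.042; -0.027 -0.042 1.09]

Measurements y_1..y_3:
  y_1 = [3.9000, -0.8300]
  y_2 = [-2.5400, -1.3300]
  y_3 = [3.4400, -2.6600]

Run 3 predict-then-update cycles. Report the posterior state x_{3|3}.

step 1: x^-=[1.0183, -2.5929, -3.5255]  P^-=[0.6934 0.1083 0.1244; 0.1083 0.4977 0.1216; 0.1244 0.1216 1.5539]  S=[1.2567 0.0862; 0.0862 0.8741]  K=[0.5276 0.1162; -0.0113 0.6008; -0.0096 0.4984]  nu=[2.3683, 2.4476]  x^+=[2.5524, -1.1492, -2.3283]  P^+=[0.3211 0.0276 0.0575; 0.0276 0.1832 -0.1393; 0.0575 -0.1393 1.3375]
step 2: x^-=[1.9117, -1.0289, -2.5200]  P^-=[0.4308 0.0804 0.1485; 0.0804 0.3196 0.0054; 0.1485 0.0054 1.8670]  S=[0.9952 0.0868; 0.0868 0.6610]  K=[0.4039 0.1266; -0.0037 0.4881; 0.0043 0.5770]  nu=[-4.7114, 0.1646]  x^+=[0.0296, -0.9309, -2.4455]  P^+=[0.2490 0.0240 0.0781; 0.0240 0.1624 -0.1807; 0.0781 -0.1807 1.6465]
step 3: x^-=[-0.2672, -1.1172, -3.0424]  P^-=[0.3740 0.0650 0.1613; 0.0650 0.2921 -0.0225; 0.1613 -0.0225 2.2757]  S=[0.9413 0.0744; 0.0744 0.6381]  K=[0.3702 0.1210; -0.0059 0.4534; -0.0004 0.6831]  nu=[3.4099, -0.9290]  x^+=[0.8826, -1.5584, -3.6784]  P^+=[0.2290 0.0196 0.0899; 0.0196 0.1613 -0.2198; 0.0899 -0.2198 1.9779]

x_post = [0.8826, -1.5584, -3.6784]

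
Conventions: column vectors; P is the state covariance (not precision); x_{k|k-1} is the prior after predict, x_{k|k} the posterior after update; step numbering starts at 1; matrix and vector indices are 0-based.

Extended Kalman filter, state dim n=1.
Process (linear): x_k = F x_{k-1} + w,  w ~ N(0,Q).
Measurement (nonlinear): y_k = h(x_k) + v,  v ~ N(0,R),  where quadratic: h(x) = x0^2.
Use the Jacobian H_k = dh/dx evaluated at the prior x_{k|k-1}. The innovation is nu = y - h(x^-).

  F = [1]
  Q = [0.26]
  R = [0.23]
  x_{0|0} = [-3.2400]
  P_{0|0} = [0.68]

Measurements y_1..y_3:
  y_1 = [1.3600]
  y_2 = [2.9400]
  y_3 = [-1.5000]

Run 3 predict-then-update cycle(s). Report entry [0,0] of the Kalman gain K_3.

step 1: x^-=[-3.2400]  P^-=[0.9400]  H_jac=[-6.4800]  S=[39.7010]  K=[-0.1534]  nu=[-9.1376]  x^+=[-1.8380]  P^+=[0.0054]
step 2: x^-=[-1.8380]  P^-=[0.2654]  H_jac=[-3.6761]  S=[3.8171]  K=[-0.2556]  nu=[-0.4384]  x^+=[-1.7260]  P^+=[0.0160]
step 3: x^-=[-1.7260]  P^-=[0.2760]  H_jac=[-3.4519]  S=[3.5187]  K=[-0.2708]  nu=[-4.4790]  x^+=[-0.5133]  P^+=[0.0180]

K[0,0] = -0.2708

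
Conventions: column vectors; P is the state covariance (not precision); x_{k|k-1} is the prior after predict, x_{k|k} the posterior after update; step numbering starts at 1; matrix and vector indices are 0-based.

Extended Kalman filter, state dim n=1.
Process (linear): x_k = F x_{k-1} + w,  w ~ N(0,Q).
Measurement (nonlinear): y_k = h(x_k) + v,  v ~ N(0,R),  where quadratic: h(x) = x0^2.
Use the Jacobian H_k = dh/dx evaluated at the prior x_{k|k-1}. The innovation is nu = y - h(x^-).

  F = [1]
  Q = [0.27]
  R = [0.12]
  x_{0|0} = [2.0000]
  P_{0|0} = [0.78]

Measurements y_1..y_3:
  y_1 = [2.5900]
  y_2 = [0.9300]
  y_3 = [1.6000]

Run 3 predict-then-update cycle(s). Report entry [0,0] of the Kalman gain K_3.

K[0,0] = 0.4090

step 1: x^-=[2.0000]  P^-=[1.0500]  H_jac=[4.0000]  S=[16.9200]  K=[0.2482]  nu=[-1.4100]  x^+=[1.6500]  P^+=[0.0074]
step 2: x^-=[1.6500]  P^-=[0.2774]  H_jac=[3.3000]  S=[3.1414]  K=[0.2915]  nu=[-1.7925]  x^+=[1.1276]  P^+=[0.0106]
step 3: x^-=[1.1276]  P^-=[0.2806]  H_jac=[2.2551]  S=[1.5470]  K=[0.4090]  nu=[0.3286]  x^+=[1.2620]  P^+=[0.0218]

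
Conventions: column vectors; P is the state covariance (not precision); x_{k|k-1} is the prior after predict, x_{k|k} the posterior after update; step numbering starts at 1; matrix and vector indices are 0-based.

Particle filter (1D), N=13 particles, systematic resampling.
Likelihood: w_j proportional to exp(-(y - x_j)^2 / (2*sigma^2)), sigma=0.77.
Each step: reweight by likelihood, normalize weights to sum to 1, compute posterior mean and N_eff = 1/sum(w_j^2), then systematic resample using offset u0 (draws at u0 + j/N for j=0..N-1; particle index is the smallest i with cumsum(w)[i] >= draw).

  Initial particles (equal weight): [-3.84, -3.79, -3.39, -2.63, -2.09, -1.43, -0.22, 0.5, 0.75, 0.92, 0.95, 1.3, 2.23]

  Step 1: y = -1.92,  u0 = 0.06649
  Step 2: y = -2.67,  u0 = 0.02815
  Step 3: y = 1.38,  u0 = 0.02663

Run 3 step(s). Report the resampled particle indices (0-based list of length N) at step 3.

resampled_idx = [7, 11, 11, 11, 11, 11, 11, 12, 12, 12, 12, 12, 12]

step 1: w=[0.0159, 0.0187, 0.0576, 0.2331, 0.3480, 0.2912, 0.0312, 0.0026, 0.0009, 0.0004, 0.0003, 0.0001, 0.0000]  mean=-2.0884  Neff=3.7711  idx=[2, 3, 3, 3, 4, 4, 4, 4, 5, 5, 5, 5, 6]
step 2: w=[0.0833, 0.1288, 0.1288, 0.1288, 0.0971, 0.0971, 0.0971, 0.0971, 0.0353, 0.0353, 0.0353, 0.0353, 0.0008]  mean=-2.3123  Neff=10.0604  idx=[0, 1, 1, 2, 2, 3, 4, 4, 5, 6, 7, 8, 10]
step 3: w=[0.0000, 0.0005, 0.0005, 0.0005, 0.0005, 0.0005, 0.0141, 0.0141, 0.0141, 0.0141, 0.0141, 0.4637, 0.4637]  mean=-1.4792  Neff=2.3204  idx=[7, 11, 11, 11, 11, 11, 11, 12, 12, 12, 12, 12, 12]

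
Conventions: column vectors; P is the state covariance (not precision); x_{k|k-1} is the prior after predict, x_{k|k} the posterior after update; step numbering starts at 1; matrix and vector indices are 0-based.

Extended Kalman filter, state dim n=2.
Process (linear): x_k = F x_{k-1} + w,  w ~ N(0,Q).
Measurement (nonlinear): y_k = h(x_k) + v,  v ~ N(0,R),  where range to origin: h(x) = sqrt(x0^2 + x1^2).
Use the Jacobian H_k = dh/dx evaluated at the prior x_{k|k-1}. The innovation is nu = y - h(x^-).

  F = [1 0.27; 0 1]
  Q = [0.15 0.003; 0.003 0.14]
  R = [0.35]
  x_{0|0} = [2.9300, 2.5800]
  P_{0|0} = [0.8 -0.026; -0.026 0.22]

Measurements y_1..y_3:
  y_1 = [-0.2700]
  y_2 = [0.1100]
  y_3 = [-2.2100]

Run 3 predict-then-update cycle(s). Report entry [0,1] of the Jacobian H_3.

step 1: x^-=[3.6266, 2.5800]  P^-=[0.9520 0.0364; 0.0364 0.3600]  H_jac=[0.8148 0.5797]  S=[1.1375]  K=[0.7005; 0.2095]  nu=[-4.7207]  x^+=[0.3196, 1.5908]  P^+=[0.3938 -0.1306; -0.1306 0.3101]
step 2: x^-=[0.7491, 1.5908]  P^-=[0.4959 -0.0439; -0.0439 0.4501]  H_jac=[0.4260 0.9047]  S=[0.7746]  K=[0.2215; 0.5016]  nu=[-1.6484]  x^+=[0.3840, 0.7641]  P^+=[0.4579 -0.1299; -0.1299 0.2552]
step 3: x^-=[0.5903, 0.7641]  P^-=[0.5563 -0.0580; -0.0580 0.3952]  H_jac=[0.6113 0.7914]  S=[0.7493]  K=[0.3926; 0.3701]  nu=[-3.1755]  x^+=[-0.6566, -0.4111]  P^+=[0.4408 -0.1669; -0.1669 0.2926]

H_jac[0,1] = 0.7914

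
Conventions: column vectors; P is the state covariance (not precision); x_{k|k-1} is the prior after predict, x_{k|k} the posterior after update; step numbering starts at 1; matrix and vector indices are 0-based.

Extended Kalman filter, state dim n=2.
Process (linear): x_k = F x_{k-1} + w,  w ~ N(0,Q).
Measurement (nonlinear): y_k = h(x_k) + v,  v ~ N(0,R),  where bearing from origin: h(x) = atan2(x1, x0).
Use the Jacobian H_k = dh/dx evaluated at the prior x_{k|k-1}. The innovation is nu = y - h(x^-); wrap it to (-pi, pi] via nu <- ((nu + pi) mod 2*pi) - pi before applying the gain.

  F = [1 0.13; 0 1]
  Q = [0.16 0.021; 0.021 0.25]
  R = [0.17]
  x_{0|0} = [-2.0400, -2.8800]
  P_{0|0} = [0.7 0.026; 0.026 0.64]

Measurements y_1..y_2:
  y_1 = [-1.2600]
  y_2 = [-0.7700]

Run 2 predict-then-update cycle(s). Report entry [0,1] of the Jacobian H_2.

step 1: x^-=[-2.4144, -2.8800]  P^-=[0.8776 0.1302; 0.1302 0.8900]  H_jac=[0.2039 -0.1709]  S=[0.2234]  K=[0.7013; -0.5621]  nu=[1.0085]  x^+=[-1.7071, -3.4469]  P^+=[0.7677 0.2183; 0.2183 0.8194]
step 2: x^-=[-2.1552, -3.4469]  P^-=[0.9983 0.3458; 0.3458 1.0694]  H_jac=[0.2086 -0.1304]  S=[0.2128]  K=[0.7665; -0.3164]  nu=[1.3596]  x^+=[-1.1131, -3.8771]  P^+=[0.8733 0.3974; 0.3974 1.0481]

H_jac[0,1] = -0.1304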